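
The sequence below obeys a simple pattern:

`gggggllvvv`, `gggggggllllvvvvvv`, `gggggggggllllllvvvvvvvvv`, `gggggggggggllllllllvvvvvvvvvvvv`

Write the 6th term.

gggggggggggggggllllllllllllvvvvvvvvvvvvvvvvvv

The n-th term is 2n+3 g's then 2n l's then 3n v's (n = 1, 2, …).
Setting n = 6 gives 15, 12, 18 characters in each block.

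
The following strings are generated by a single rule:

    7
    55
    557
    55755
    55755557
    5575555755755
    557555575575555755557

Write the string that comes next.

5575555755755557555575575555755755

This is a Fibonacci-style word recurrence s(k) = s(k−1)·s(k−2): e.g. 55·7 = 557.
The next term joins 557555575575555755557 and 5575555755755.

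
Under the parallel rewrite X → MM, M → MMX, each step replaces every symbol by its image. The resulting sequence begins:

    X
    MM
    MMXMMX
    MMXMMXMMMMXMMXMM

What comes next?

Rewriting the 16 symbols of MMXMMXMMMMXMMXMM one by one yields MMX MMX MM MMX MMX MM MMX MMX MMX MMX MM MMX MMX MM MMX MMX; concatenated:

MMXMMXMMMMXMMXMMMMXMMXMMXMMXMMMMXMMXMMMMXMMX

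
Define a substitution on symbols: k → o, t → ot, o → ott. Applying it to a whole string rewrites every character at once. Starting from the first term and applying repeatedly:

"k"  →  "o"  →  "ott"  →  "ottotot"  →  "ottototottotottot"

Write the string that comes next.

Rewriting the 17 symbols of ottototottotottot one by one yields ott ot ot ott ot ott ot ott ot ot ott ot ott ot ot ott ot; concatenated:

ottototottotottotottototottotottototottot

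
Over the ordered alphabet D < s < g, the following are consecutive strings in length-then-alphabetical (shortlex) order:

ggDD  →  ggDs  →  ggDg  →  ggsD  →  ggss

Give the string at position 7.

Continuing the enumeration 2 steps past ggss: ggss → ggsg → (answer).

gggD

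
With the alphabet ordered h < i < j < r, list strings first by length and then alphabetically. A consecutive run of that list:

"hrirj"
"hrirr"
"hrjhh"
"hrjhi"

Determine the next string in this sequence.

hrjhj

Treat hrjhi as a base-4 numeral over the given alphabet and add one, carrying through any trailing r's.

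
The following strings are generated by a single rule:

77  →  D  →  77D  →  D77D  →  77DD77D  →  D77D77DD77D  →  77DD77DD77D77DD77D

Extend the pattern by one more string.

D77D77DD77D77DD77DD77D77DD77D

This is a Fibonacci-style word recurrence s(k) = s(k−2)·s(k−1): e.g. 77·D = 77D.
The next term joins D77D77DD77D and 77DD77DD77D77DD77D.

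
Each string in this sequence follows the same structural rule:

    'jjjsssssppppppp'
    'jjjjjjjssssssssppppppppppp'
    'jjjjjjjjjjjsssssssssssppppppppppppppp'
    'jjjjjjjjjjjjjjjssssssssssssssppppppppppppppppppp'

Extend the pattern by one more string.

jjjjjjjjjjjjjjjjjjjsssssssssssssssssppppppppppppppppppppppp

Each string has the form j^{4n-1} s^{3n+2} p^{4n+3} (n = 1, 2, …).
Setting n = 5 gives 19, 17, 23 characters in each block.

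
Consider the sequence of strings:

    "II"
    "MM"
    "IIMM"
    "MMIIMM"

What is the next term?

IIMMMMIIMM

From term 3 onward, concatenate the second-to-last term with the last: II·MM = IIMM, MM·IIMM = MMIIMM, …
So term 5 is IIMM·MMIIMM.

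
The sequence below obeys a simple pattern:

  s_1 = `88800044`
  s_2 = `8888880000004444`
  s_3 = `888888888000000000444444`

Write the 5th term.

The n-th term is 3n 8's then 3n 0's then 2n 4's (n = 1, 2, …).
For term 5, n = 5, so the run lengths are 15, 15, 10.

8888888888888880000000000000004444444444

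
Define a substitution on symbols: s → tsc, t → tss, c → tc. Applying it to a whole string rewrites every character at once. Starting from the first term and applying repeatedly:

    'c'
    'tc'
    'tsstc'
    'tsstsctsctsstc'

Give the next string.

tsstsctsctsstsctctsstsctctsstsctsctsstc

Applying the rule to each of the 14 symbols of tsstsctsctsstc gives the pieces tss tsc tsc tss tsc tc tss tsc tc tss tsc tsc tss tc, which concatenate to the answer.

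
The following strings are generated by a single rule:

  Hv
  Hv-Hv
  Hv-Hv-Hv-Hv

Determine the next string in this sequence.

Each string is two copies of the previous one joined by '-'.
One more doubling of Hv-Hv-Hv-Hv gives the answer.

Hv-Hv-Hv-Hv-Hv-Hv-Hv-Hv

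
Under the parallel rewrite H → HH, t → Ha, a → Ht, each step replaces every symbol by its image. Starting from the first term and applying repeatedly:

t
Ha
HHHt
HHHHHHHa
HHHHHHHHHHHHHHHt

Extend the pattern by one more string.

HHHHHHHHHHHHHHHHHHHHHHHHHHHHHHHa

φ(HHHHHHHHHHHHHHHt) expands symbol-by-symbol to HH HH HH HH HH HH HH HH HH HH HH HH HH HH HH Ha; joining the 16 pieces gives the next term.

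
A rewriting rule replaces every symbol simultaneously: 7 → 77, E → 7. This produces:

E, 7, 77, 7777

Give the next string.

Apply φ to 7777 symbol by symbol: 7→77, 7→77, 7→77, 7→77; joined: 77 77 77 77.

77777777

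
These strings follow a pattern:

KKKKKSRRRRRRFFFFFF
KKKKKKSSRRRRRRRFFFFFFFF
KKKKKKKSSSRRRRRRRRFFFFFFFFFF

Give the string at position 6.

The n-th term is n+2 K's then n-2 S's then n+3 R's then 2n F's, where the shown terms are n = 3, 4, 5.
For term 6, n = 8, so the run lengths are 10, 6, 11, 16.

KKKKKKKKKKSSSSSSRRRRRRRRRRRFFFFFFFFFFFFFFFF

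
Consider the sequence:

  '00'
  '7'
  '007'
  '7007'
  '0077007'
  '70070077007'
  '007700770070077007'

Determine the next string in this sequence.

From term 3 onward, concatenate the second-to-last term with the last: 00·7 = 007, 7·007 = 7007, …
The next term joins 70070077007 and 007700770070077007.

70070077007007700770070077007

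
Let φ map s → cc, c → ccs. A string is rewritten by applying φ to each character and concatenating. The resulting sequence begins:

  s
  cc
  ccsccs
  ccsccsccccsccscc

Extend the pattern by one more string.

Rewriting the 16 symbols of ccsccsccccsccscc one by one yields ccs ccs cc ccs ccs cc ccs ccs ccs ccs cc ccs ccs cc ccs ccs; concatenated:

ccsccsccccsccsccccsccsccsccsccccsccsccccsccs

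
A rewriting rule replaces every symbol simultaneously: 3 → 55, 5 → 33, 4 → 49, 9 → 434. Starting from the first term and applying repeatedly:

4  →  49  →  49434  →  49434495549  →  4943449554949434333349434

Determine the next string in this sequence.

4943449554949434333349434494344955495555555549434495549

φ(4943449554949434333349434) expands symbol-by-symbol to 49 434 49 55 49 49 434 33 33 49 434 49 434 49 55 49 55 55 55 55 49 434 49 55 49; joining the 25 pieces gives the next term.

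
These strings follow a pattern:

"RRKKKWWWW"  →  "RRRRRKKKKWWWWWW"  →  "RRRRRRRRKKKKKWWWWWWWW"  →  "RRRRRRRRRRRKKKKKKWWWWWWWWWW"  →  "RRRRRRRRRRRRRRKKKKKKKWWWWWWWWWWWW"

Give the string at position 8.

The n-th term is 3n-1 R's then n+2 K's then 2n+2 W's (n = 1, 2, …).
For term 8, n = 8, so the run lengths are 23, 10, 18.

RRRRRRRRRRRRRRRRRRRRRRRKKKKKKKKKKWWWWWWWWWWWWWWWWWW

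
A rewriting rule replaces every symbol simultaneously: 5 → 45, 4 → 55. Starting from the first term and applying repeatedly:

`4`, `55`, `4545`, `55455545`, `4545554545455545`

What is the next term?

55455545454555455545554545455545

Applying the rule to each of the 16 symbols of 4545554545455545 gives the pieces 55 45 55 45 45 45 55 45 55 45 55 45 45 45 55 45, which concatenate to the answer.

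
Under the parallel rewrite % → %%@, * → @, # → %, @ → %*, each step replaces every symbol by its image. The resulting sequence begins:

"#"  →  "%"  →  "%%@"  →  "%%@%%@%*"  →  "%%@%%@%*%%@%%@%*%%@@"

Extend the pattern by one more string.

%%@%%@%*%%@%%@%*%%@@%%@%%@%*%%@%%@%*%%@@%%@%%@%*%*

Replace each of the 20 characters of %%@%%@%*%%@%%@%*%%@@ in place — %%@ %%@ %* %%@ %%@ %* %%@ @ %%@ %%@ %* %%@ %%@ %* %%@ @ %%@ %%@ %* %* — and concatenate.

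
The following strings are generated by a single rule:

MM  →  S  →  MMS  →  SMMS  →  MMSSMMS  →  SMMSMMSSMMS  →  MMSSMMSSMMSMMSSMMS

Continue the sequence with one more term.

Each term (from the third on) is the two preceding terms concatenated in order: term 3 = MM·S = MMS.
Continuing: SMMSMMSSMMS · MMSSMMSSMMSMMSSMMS gives term 8.

SMMSMMSSMMSMMSSMMSSMMSMMSSMMS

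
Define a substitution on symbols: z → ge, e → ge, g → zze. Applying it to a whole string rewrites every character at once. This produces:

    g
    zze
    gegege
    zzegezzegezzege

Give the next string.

φ(zzegezzegezzege) expands symbol-by-symbol to ge ge ge zze ge ge ge ge zze ge ge ge ge zze ge; joining the 15 pieces gives the next term.

gegegezzegegegegezzegegegegezzege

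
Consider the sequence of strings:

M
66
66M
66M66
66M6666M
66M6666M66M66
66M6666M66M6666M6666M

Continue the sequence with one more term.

66M6666M66M6666M6666M66M6666M66M66

This is a Fibonacci-style word recurrence s(k) = s(k−1)·s(k−2): e.g. 66·M = 66M.
Continuing: 66M6666M66M6666M6666M · 66M6666M66M66 gives term 8.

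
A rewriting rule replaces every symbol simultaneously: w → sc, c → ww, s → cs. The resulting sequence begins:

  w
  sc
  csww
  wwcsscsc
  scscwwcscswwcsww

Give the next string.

cswwcswwscscwwcswwcsscscwwcsscsc

Applying the rule to each of the 16 symbols of scscwwcscswwcsww gives the pieces cs ww cs ww sc sc ww cs ww cs sc sc ww cs sc sc, which concatenate to the answer.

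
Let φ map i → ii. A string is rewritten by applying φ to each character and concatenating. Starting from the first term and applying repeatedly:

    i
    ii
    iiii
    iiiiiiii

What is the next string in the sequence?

Apply φ to iiiiiiii symbol by symbol: i→ii, i→ii, i→ii, i→ii, i→ii, i→ii, i→ii, i→ii; joined: ii ii ii ii ii ii ii ii.

iiiiiiiiiiiiiiii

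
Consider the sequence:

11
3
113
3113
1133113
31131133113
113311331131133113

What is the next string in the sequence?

From term 3 onward, concatenate the second-to-last term with the last: 11·3 = 113, 3·113 = 3113, …
Continuing: 31131133113 · 113311331131133113 gives term 8.

31131133113113311331131133113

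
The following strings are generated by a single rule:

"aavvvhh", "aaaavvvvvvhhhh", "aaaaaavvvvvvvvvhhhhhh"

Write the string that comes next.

The n-th term is 2n a's then 3n v's then 2n h's (n = 1, 2, …).
Setting n = 4 gives 8, 12, 8 characters in each block.

aaaaaaaavvvvvvvvvvvvhhhhhhhh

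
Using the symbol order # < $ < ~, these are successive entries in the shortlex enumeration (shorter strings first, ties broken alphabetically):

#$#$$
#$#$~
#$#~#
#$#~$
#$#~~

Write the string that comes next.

The successor of #$#~~ increments the rightmost position that isn't already ~ and resets every position after it to #.

#$$##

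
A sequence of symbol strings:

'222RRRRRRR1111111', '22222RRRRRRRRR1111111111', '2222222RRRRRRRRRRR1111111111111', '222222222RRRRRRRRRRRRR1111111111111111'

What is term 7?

Term n consists of 2n-1 2's, followed by 2n+3 R's, followed by 3n+1 1's, where the shown terms are n = 2, 3, 4, 5.
For term 7, n = 8, so the run lengths are 15, 19, 25.

222222222222222RRRRRRRRRRRRRRRRRRR1111111111111111111111111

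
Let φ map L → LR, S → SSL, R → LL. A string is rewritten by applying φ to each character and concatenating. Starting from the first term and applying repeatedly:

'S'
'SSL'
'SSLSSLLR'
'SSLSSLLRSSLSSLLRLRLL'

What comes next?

SSLSSLLRSSLSSLLRLRLLSSLSSLLRSSLSSLLRLRLLLRLLLRLR

φ(SSLSSLLRSSLSSLLRLRLL) expands symbol-by-symbol to SSL SSL LR SSL SSL LR LR LL SSL SSL LR SSL SSL LR LR LL LR LL LR LR; joining the 20 pieces gives the next term.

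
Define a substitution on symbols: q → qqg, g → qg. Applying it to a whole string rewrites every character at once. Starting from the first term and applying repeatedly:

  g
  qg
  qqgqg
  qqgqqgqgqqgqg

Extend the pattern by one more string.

Rewriting the 13 symbols of qqgqqgqgqqgqg one by one yields qqg qqg qg qqg qqg qg qqg qg qqg qqg qg qqg qg; concatenated:

qqgqqgqgqqgqqgqgqqgqgqqgqqgqgqqgqg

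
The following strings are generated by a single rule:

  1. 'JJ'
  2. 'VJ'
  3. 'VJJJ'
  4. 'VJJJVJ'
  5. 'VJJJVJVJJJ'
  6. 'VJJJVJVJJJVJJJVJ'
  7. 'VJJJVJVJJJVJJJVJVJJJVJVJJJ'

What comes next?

VJJJVJVJJJVJJJVJVJJJVJVJJJVJJJVJVJJJVJJJVJ

From term 3 onward, concatenate the last term with the second-to-last: VJ·JJ = VJJJ, VJJJ·VJ = VJJJVJ, …
Continuing: VJJJVJVJJJVJJJVJVJJJVJVJJJ · VJJJVJVJJJVJJJVJ gives term 8.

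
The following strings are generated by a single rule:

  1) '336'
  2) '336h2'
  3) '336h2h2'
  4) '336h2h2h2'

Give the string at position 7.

The strings grow by a fixed suffix h2 each time.
From 336h2h2h2, 3 further steps: 336h2h2h2 → 336h2h2h2h2 → 336h2h2h2h2h2 → (answer).

336h2h2h2h2h2h2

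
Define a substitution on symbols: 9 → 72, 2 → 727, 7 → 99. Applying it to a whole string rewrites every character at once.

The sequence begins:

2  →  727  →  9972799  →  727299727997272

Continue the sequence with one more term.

Rewriting the 15 symbols of 727299727997272 one by one yields 99 727 99 727 72 72 99 727 99 72 72 99 727 99 727; concatenated:

99727997277272997279972729972799727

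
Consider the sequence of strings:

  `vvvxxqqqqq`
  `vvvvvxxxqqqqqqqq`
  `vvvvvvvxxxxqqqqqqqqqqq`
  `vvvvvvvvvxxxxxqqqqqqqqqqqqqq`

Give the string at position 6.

Term n consists of 2n+1 v's, followed by n+1 x's, followed by 3n+2 q's (n = 1, 2, …).
At n = 6 the blocks have lengths 13, 7, 20.

vvvvvvvvvvvvvxxxxxxxqqqqqqqqqqqqqqqqqqqq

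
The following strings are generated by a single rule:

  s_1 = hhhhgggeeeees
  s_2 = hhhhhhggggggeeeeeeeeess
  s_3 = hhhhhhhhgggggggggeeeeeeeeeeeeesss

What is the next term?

Reading off run lengths: h runs 4, 6, 8; g runs 3, 6, 9; e runs 5, 9, 13; s runs 1, 2, 3 — each is linear in n (n = 1, 2, …).
At n = 4 the blocks have lengths 10, 12, 17, 4.

hhhhhhhhhhggggggggggggeeeeeeeeeeeeeeeeessss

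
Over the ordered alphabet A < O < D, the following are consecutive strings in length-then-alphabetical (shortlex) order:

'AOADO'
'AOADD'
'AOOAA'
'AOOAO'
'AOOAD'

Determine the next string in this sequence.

AOOOA

Find the rightmost character of AOOAD below D, bump it to the next letter, and reset everything to its right to A.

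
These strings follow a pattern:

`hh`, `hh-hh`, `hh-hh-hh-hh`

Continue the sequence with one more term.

Every step duplicates the string with '-' between the halves.
So the next term is two copies of hh-hh-hh-hh with '-' between the halves.

hh-hh-hh-hh-hh-hh-hh-hh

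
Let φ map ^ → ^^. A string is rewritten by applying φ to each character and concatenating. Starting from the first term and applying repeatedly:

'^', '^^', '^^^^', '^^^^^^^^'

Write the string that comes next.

Rewriting each symbol of ^^^^^^^^: ^→^^, ^→^^, ^→^^, ^→^^, ^→^^, ^→^^, ^→^^, ^→^^, which concatenates to ^^ ^^ ^^ ^^ ^^ ^^ ^^ ^^.

^^^^^^^^^^^^^^^^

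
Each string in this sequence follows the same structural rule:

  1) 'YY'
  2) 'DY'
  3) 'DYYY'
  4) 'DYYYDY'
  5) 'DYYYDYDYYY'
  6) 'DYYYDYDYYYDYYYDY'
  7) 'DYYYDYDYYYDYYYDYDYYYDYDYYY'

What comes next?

This is a Fibonacci-style word recurrence s(k) = s(k−1)·s(k−2): e.g. DY·YY = DYYY.
So term 8 is DYYYDYDYYYDYYYDYDYYYDYDYYY·DYYYDYDYYYDYYYDY.

DYYYDYDYYYDYYYDYDYYYDYDYYYDYYYDYDYYYDYYYDY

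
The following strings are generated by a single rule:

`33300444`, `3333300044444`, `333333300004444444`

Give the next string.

33333333300000444444444

Each string has the form 3^{2n+1} 0^{n+1} 4^{2n+1} (n = 1, 2, …).
Setting n = 4 gives 9, 5, 9 characters in each block.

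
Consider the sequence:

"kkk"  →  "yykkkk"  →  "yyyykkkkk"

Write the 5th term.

s(k+1) = yy·s(k)·k, so each term gains yy as a prefix and k as a suffix.
From yyyykkkkk, 2 further steps: yyyykkkkk → yyyyyykkkkkk → (answer).

yyyyyyyykkkkkkk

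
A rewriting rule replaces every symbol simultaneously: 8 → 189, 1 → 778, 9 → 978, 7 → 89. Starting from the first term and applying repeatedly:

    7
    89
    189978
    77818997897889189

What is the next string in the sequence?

89891897781899789788918997889189189978778189978

φ(77818997897889189) expands symbol-by-symbol to 89 89 189 778 189 978 978 89 189 978 89 189 189 978 778 189 978; joining the 17 pieces gives the next term.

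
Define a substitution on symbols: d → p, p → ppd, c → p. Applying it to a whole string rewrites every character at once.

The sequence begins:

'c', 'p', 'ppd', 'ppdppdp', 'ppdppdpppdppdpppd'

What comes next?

ppdppdpppdppdpppdppdppdpppdppdpppdppdppdp

Applying the rule to each of the 17 symbols of ppdppdpppdppdpppd gives the pieces ppd ppd p ppd ppd p ppd ppd ppd p ppd ppd p ppd ppd ppd p, which concatenate to the answer.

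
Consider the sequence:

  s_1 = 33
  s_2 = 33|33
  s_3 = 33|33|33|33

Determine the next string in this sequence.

Each string is two copies of the previous one joined by '|'.
Doubling 33|33|33|33 with '|' between the halves:

33|33|33|33|33|33|33|33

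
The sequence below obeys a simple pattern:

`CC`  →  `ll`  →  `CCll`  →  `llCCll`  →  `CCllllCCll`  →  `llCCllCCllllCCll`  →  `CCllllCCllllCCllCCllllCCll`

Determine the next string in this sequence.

Each term (from the third on) is the two preceding terms concatenated in order: term 3 = CC·ll = CCll.
Continuing: llCCllCCllllCCll · CCllllCCllllCCllCCllllCCll gives term 8.

llCCllCCllllCCllCCllllCCllllCCllCCllllCCll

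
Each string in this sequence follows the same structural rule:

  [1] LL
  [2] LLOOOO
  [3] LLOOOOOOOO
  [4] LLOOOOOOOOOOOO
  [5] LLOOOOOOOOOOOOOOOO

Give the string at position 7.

Each term is the previous one with OOOO appended.
From LLOOOOOOOOOOOOOOOO, 2 further steps: LLOOOOOOOOOOOOOOOO → LLOOOOOOOOOOOOOOOOOOOO → (answer).

LLOOOOOOOOOOOOOOOOOOOOOOOO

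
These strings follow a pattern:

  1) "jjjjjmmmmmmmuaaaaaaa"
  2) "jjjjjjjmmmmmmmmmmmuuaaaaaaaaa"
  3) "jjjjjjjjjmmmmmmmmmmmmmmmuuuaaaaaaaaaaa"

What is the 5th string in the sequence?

The n-th term is 2n+1 j's then 4n-1 m's then n-1 u's then 2n+3 a's, where the shown terms are n = 2, 3, 4.
Setting n = 6 gives 13, 23, 5, 15 characters in each block.

jjjjjjjjjjjjjmmmmmmmmmmmmmmmmmmmmmmmuuuuuaaaaaaaaaaaaaaa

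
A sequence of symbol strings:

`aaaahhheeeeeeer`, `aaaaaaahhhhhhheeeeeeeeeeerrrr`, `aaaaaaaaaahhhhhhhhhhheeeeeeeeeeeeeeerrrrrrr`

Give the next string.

Each string has the form a^{3n+1} h^{4n-1} e^{4n+3} r^{3n-2} (n = 1, 2, …).
For the next term, n = 4, so the run lengths are 13, 15, 19, 10.

aaaaaaaaaaaaahhhhhhhhhhhhhhheeeeeeeeeeeeeeeeeeerrrrrrrrrr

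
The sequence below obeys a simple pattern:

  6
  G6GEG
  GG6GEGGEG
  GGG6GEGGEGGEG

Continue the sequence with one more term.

Each term wraps the previous one in G on the left and GEG on the right.
Applying this once more to GGG6GEGGEGGEG:

GGGG6GEGGEGGEGGEG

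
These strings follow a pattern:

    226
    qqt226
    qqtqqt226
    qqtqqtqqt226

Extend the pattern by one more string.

Each term is the previous one with qqt prepended.
One more step from qqtqqtqqt226 gives the answer.

qqtqqtqqtqqt226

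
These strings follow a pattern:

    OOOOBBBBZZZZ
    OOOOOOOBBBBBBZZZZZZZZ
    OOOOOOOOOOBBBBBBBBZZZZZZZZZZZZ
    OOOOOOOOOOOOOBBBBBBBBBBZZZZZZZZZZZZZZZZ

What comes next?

Term n consists of 3n+1 O's, followed by 2n+2 B's, followed by 4n Z's (n = 1, 2, …).
At n = 5 the blocks have lengths 16, 12, 20.

OOOOOOOOOOOOOOOOBBBBBBBBBBBBZZZZZZZZZZZZZZZZZZZZ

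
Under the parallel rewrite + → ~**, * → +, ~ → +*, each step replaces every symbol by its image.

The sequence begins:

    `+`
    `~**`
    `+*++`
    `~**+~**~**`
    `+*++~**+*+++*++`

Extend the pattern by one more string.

~**+~**~**+*++~**+~**~**~**+~**~**

Applying the rule to each of the 15 symbols of +*++~**+*+++*++ gives the pieces ~** + ~** ~** +* + + ~** + ~** ~** ~** + ~** ~**, which concatenate to the answer.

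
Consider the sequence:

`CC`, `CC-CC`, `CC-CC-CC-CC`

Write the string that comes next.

Each string is two copies of the previous one joined by '-'.
So the next term is two copies of CC-CC-CC-CC with '-' between the halves.

CC-CC-CC-CC-CC-CC-CC-CC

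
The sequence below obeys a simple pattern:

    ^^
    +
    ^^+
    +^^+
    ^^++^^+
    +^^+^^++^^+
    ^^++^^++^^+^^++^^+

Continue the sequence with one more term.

+^^+^^++^^+^^++^^++^^+^^++^^+

From term 3 onward, concatenate the second-to-last term with the last: ^^·+ = ^^+, +·^^+ = +^^+, …
Continuing: +^^+^^++^^+ · ^^++^^++^^+^^++^^+ gives term 8.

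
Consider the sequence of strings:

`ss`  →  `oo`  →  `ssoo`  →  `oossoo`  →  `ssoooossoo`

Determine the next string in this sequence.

oossoossoooossoo

From term 3 onward, concatenate the second-to-last term with the last: ss·oo = ssoo, oo·ssoo = oossoo, …
Continuing: oossoo · ssoooossoo gives term 6.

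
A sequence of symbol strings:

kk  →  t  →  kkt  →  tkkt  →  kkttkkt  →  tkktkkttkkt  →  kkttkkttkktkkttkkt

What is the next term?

This is a Fibonacci-style word recurrence s(k) = s(k−2)·s(k−1): e.g. kk·t = kkt.
The next term joins tkktkkttkkt and kkttkkttkktkkttkkt.

tkktkkttkktkkttkkttkktkkttkkt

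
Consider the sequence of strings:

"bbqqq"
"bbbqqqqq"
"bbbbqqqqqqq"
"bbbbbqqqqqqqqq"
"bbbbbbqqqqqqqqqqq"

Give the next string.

bbbbbbbqqqqqqqqqqqqq

Term n consists of n b's, followed by 2n-1 q's, where the shown terms are n = 2, 3, 4, 5, 6.
At n = 7 the blocks have lengths 7, 13.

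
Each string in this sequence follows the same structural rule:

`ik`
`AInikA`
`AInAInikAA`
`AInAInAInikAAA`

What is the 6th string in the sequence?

AInAInAInAInAInikAAAAA

Each term wraps the previous one in AIn on the left and A on the right.
From AInAInAInikAAA, 2 further steps: AInAInAInikAAA → AInAInAInAInikAAAA → (answer).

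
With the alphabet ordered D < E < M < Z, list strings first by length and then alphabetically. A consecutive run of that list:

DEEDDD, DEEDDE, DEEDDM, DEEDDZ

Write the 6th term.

Stepping forward 2 times from DEEDDZ: DEEDDZ → DEEDED, then the target.

DEEDEE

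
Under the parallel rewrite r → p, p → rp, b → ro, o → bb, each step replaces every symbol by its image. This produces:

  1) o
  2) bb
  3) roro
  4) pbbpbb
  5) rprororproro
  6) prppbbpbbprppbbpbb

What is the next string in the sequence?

rpprprprororprororpprprprororproro

Replace each of the 18 characters of prppbbpbbprppbbpbb in place — rp p rp rp ro ro rp ro ro rp p rp rp ro ro rp ro ro — and concatenate.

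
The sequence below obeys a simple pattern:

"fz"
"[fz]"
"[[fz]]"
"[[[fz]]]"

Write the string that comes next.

[[[[fz]]]]

Each term wraps the previous one in [ on the left and ] on the right.
So the next term is [·[[[fz]]]·].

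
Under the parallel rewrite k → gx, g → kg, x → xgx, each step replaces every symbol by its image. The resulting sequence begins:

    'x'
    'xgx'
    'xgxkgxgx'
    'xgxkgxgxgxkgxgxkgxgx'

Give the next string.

Applying the rule to each of the 20 symbols of xgxkgxgxgxkgxgxkgxgx gives the pieces xgx kg xgx gx kg xgx kg xgx kg xgx gx kg xgx kg xgx gx kg xgx kg xgx, which concatenate to the answer.

xgxkgxgxgxkgxgxkgxgxkgxgxgxkgxgxkgxgxgxkgxgxkgxgx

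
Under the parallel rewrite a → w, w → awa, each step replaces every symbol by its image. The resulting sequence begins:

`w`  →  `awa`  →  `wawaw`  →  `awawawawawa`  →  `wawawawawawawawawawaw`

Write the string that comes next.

Rewriting the 21 symbols of wawawawawawawawawawaw one by one yields awa w awa w awa w awa w awa w awa w awa w awa w awa w awa w awa; concatenated:

awawawawawawawawawawawawawawawawawawawawawa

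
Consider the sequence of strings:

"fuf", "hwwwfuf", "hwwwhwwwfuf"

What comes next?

The strings grow by a fixed prefix hwww each time.
Applying this once more to hwwwhwwwfuf:

hwwwhwwwhwwwfuf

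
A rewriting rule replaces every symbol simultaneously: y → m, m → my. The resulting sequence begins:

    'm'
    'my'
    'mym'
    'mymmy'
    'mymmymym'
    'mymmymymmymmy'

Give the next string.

Rewriting the 13 symbols of mymmymymmymmy one by one yields my m my my m my m my my m my my m; concatenated:

mymmymymmymmymymmymym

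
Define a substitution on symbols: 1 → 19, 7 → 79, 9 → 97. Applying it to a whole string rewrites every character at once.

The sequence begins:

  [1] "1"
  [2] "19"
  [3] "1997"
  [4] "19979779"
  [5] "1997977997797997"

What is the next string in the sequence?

Rewriting the 16 symbols of 1997977997797997 one by one yields 19 97 97 79 97 79 79 97 97 79 79 97 79 97 97 79; concatenated:

19979779977979979779799779979779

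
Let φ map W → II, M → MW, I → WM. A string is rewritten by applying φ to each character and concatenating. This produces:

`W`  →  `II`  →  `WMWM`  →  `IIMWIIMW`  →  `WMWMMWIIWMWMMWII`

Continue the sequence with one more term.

Applying the rule to each of the 16 symbols of WMWMMWIIWMWMMWII gives the pieces II MW II MW MW II WM WM II MW II MW MW II WM WM, which concatenate to the answer.

IIMWIIMWMWIIWMWMIIMWIIMWMWIIWMWM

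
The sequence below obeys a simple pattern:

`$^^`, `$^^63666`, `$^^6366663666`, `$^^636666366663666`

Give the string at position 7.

$^^636666366663666636666366663666

Every step adds 63666 to the end: s(k+1) = s(k)·63666.
From $^^636666366663666, 3 further steps: $^^636666366663666 → $^^63666636666366663666 → $^^6366663666636666366663666 → (answer).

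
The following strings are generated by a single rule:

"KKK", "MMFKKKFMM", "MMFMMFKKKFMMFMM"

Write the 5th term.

Every step adds MMF to the front and FMM to the end of the previous string.
From MMFMMFKKKFMMFMM, 2 further steps: MMFMMFKKKFMMFMM → MMFMMFMMFKKKFMMFMMFMM → (answer).

MMFMMFMMFMMFKKKFMMFMMFMMFMM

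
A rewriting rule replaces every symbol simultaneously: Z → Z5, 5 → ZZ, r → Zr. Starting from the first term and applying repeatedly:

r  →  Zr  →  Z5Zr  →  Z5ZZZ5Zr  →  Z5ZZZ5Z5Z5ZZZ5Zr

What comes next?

Applying the rule to each of the 16 symbols of Z5ZZZ5Z5Z5ZZZ5Zr gives the pieces Z5 ZZ Z5 Z5 Z5 ZZ Z5 ZZ Z5 ZZ Z5 Z5 Z5 ZZ Z5 Zr, which concatenate to the answer.

Z5ZZZ5Z5Z5ZZZ5ZZZ5ZZZ5Z5Z5ZZZ5Zr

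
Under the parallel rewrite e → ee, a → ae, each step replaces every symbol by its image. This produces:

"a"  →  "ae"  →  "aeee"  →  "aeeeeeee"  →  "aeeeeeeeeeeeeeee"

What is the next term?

Rewriting the 16 symbols of aeeeeeeeeeeeeeee one by one yields ae ee ee ee ee ee ee ee ee ee ee ee ee ee ee ee; concatenated:

aeeeeeeeeeeeeeeeeeeeeeeeeeeeeeee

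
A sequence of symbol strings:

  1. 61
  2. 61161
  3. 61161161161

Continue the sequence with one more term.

s(k+1) = s(k)·1·s(k) — each term doubles the last with '1' between the halves.
Doubling 61161161161 with '1' between the halves:

61161161161161161161161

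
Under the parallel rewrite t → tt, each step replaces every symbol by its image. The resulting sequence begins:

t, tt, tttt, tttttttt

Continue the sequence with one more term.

tttttttttttttttt

Expanding tttttttt: t→tt, t→tt, t→tt, t→tt, t→tt, t→tt, t→tt, t→tt. Concatenated: tt tt tt tt tt tt tt tt.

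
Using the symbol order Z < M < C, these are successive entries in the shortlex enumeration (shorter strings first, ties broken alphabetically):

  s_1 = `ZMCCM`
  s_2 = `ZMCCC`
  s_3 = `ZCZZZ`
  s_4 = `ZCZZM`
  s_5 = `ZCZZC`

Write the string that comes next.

ZCZMZ

Treat ZCZZC as a base-3 numeral over the given alphabet and add one, carrying through any trailing C's.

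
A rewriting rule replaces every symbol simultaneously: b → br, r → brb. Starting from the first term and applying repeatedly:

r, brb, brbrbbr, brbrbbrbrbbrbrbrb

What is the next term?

Applying the rule to each of the 17 symbols of brbrbbrbrbbrbrbrb gives the pieces br brb br brb br br brb br brb br br brb br brb br brb br, which concatenate to the answer.

brbrbbrbrbbrbrbrbbrbrbbrbrbrbbrbrbbrbrbbr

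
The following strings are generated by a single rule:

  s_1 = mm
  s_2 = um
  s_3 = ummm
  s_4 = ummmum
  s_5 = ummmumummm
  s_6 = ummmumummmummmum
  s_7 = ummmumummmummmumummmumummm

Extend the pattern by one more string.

This is a Fibonacci-style word recurrence s(k) = s(k−1)·s(k−2): e.g. um·mm = ummm.
Continuing: ummmumummmummmumummmumummm · ummmumummmummmum gives term 8.

ummmumummmummmumummmumummmummmumummmummmum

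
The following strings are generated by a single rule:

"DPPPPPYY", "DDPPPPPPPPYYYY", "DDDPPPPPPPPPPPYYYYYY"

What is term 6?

DDDDDDPPPPPPPPPPPPPPPPPPPPYYYYYYYYYYYY

Reading off run lengths: D runs 1, 2, 3; P runs 5, 8, 11; Y runs 2, 4, 6 — each is linear in n (n = 1, 2, …).
At n = 6 the blocks have lengths 6, 20, 12.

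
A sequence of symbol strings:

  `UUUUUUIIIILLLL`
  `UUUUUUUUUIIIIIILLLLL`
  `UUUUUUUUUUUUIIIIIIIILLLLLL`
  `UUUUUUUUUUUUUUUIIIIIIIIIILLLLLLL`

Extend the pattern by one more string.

The n-th term is 3n U's then 2n I's then n+2 L's, where the shown terms are n = 2, 3, 4, 5.
At n = 6 the blocks have lengths 18, 12, 8.

UUUUUUUUUUUUUUUUUUIIIIIIIIIIIILLLLLLLL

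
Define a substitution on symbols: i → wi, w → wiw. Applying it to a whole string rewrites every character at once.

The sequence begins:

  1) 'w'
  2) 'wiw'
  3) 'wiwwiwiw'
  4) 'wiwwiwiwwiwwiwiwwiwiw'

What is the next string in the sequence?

wiwwiwiwwiwwiwiwwiwiwwiwwiwiwwiwwiwiwwiwiwwiwwiwiwwiwiw

Replace each of the 21 characters of wiwwiwiwwiwwiwiwwiwiw in place — wiw wi wiw wiw wi wiw wi wiw wiw wi wiw wiw wi wiw wi wiw wiw wi wiw wi wiw — and concatenate.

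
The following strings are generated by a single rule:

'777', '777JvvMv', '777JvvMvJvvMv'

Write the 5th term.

777JvvMvJvvMvJvvMvJvvMv

The strings grow by a fixed suffix JvvMv each time.
From 777JvvMvJvvMv, 2 further steps: 777JvvMvJvvMv → 777JvvMvJvvMvJvvMv → (answer).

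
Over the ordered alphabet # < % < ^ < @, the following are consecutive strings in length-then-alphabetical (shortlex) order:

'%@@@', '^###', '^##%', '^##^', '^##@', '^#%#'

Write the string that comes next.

^#%%

Find the rightmost character of ^#%# below @, bump it to the next letter, and reset everything to its right to #.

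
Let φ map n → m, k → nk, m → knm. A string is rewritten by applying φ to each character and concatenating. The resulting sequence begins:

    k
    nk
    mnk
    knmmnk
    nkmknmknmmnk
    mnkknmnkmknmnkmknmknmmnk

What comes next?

Rewriting the 24 symbols of mnkknmnkmknmnkmknmknmmnk one by one yields knm m nk nk m knm m nk knm nk m knm m nk knm nk m knm nk m knm knm m nk; concatenated:

knmmnknkmknmmnkknmnkmknmmnkknmnkmknmnkmknmknmmnk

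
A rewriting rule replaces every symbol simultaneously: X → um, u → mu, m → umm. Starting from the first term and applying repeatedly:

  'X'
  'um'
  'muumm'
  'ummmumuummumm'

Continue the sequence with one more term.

Rewriting the 13 symbols of ummmumuummumm one by one yields mu umm umm umm mu umm mu mu umm umm mu umm umm; concatenated:

muummummummmuummmumuummummmuummumm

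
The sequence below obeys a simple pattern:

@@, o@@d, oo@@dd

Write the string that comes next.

Each term wraps the previous one in o on the left and d on the right.
Applying this once more to oo@@dd:

ooo@@ddd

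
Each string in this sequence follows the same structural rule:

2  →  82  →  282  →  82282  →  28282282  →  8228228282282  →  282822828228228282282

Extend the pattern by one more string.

8228228282282282822828228228282282

This is a Fibonacci-style word recurrence s(k) = s(k−2)·s(k−1): e.g. 2·82 = 282.
Continuing: 8228228282282 · 282822828228228282282 gives term 8.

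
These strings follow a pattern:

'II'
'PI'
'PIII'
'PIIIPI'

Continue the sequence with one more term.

This is a Fibonacci-style word recurrence s(k) = s(k−1)·s(k−2): e.g. PI·II = PIII.
The next term joins PIIIPI and PIII.

PIIIPIPIII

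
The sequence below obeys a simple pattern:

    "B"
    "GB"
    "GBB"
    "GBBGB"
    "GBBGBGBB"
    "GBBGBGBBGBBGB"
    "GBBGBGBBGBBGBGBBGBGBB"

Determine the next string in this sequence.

Each term (from the third on) is the previous term followed by the one before it: term 3 = GB·B = GBB.
The next term joins GBBGBGBBGBBGBGBBGBGBB and GBBGBGBBGBBGB.

GBBGBGBBGBBGBGBBGBGBBGBBGBGBBGBBGB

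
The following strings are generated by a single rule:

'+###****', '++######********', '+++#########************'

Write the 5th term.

+++++###############********************

Reading off run lengths: + runs 1, 2, 3; # runs 3, 6, 9; * runs 4, 8, 12 — each is linear in n (n = 1, 2, …).
For term 5, n = 5, so the run lengths are 5, 15, 20.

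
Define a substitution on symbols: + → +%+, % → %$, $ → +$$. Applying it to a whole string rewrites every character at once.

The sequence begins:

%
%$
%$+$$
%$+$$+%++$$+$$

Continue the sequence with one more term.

φ(%$+$$+%++$$+$$) expands symbol-by-symbol to %$ +$$ +%+ +$$ +$$ +%+ %$ +%+ +%+ +$$ +$$ +%+ +$$ +$$; joining the 14 pieces gives the next term.

%$+$$+%++$$+$$+%+%$+%++%++$$+$$+%++$$+$$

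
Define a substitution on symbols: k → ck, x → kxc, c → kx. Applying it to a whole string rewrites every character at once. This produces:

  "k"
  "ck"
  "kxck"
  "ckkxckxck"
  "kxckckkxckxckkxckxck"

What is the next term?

Applying the rule to each of the 20 symbols of kxckckkxckxckkxckxck gives the pieces ck kxc kx ck kx ck ck kxc kx ck kxc kx ck ck kxc kx ck kxc kx ck, which concatenate to the answer.

ckkxckxckkxckckkxckxckkxckxckckkxckxckkxckxck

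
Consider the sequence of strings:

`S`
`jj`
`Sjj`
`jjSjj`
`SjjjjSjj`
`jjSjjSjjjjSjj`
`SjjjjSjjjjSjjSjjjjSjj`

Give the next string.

Each term (from the third on) is the two preceding terms concatenated in order: term 3 = S·jj = Sjj.
Continuing: jjSjjSjjjjSjj · SjjjjSjjjjSjjSjjjjSjj gives term 8.

jjSjjSjjjjSjjSjjjjSjjjjSjjSjjjjSjj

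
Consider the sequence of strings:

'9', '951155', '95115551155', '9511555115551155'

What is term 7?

9511555115551155511555115551155

Each term is the previous one with 51155 appended.
From 9511555115551155, 3 further steps: 9511555115551155 → 951155511555115551155 → 95115551155511555115551155 → (answer).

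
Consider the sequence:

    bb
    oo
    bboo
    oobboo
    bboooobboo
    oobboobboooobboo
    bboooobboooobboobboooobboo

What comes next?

oobboobboooobboobboooobboooobboobboooobboo

Each term (from the third on) is the two preceding terms concatenated in order: term 3 = bb·oo = bboo.
The next term joins oobboobboooobboo and bboooobboooobboobboooobboo.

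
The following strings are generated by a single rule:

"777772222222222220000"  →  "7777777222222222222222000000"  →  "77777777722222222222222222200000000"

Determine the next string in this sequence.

Each string has the form 7^{2n-1} 2^{3n+3} 0^{2n-2}, where the shown terms are n = 3, 4, 5.
At n = 6 the blocks have lengths 11, 21, 10.

777777777772222222222222222222220000000000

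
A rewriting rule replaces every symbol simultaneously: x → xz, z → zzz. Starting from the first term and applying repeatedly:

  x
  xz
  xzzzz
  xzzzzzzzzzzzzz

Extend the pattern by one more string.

φ(xzzzzzzzzzzzzz) expands symbol-by-symbol to xz zzz zzz zzz zzz zzz zzz zzz zzz zzz zzz zzz zzz zzz; joining the 14 pieces gives the next term.

xzzzzzzzzzzzzzzzzzzzzzzzzzzzzzzzzzzzzzzzz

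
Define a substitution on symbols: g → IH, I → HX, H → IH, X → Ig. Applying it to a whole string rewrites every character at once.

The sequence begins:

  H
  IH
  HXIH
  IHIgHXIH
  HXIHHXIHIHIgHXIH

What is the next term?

IHIgHXIHIHIgHXIHHXIHHXIHIHIgHXIH

φ(HXIHHXIHIHIgHXIH) expands symbol-by-symbol to IH Ig HX IH IH Ig HX IH HX IH HX IH IH Ig HX IH; joining the 16 pieces gives the next term.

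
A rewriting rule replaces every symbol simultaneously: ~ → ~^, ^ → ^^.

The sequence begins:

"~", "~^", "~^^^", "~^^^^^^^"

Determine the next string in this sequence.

Apply φ to ~^^^^^^^ symbol by symbol: ~→~^, ^→^^, ^→^^, ^→^^, ^→^^, ^→^^, ^→^^, ^→^^; joined: ~^ ^^ ^^ ^^ ^^ ^^ ^^ ^^.

~^^^^^^^^^^^^^^^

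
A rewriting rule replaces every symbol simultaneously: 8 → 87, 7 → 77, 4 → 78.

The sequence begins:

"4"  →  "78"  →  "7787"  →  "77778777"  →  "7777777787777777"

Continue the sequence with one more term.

Rewriting the 16 symbols of 7777777787777777 one by one yields 77 77 77 77 77 77 77 77 87 77 77 77 77 77 77 77; concatenated:

77777777777777778777777777777777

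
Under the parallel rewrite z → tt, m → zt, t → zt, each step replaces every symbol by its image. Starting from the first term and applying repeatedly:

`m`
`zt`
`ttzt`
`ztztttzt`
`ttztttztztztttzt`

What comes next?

Applying the rule to each of the 16 symbols of ttztttztztztttzt gives the pieces zt zt tt zt zt zt tt zt tt zt tt zt zt zt tt zt, which concatenate to the answer.

ztztttztztztttztttztttztztztttzt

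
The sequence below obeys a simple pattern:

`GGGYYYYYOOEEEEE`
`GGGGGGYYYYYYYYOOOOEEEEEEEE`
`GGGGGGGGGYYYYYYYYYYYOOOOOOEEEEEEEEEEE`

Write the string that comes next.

Term n consists of 3n G's, followed by 3n+2 Y's, followed by 2n O's, followed by 3n+2 E's (n = 1, 2, …).
At n = 4 the blocks have lengths 12, 14, 8, 14.

GGGGGGGGGGGGYYYYYYYYYYYYYYOOOOOOOOEEEEEEEEEEEEEE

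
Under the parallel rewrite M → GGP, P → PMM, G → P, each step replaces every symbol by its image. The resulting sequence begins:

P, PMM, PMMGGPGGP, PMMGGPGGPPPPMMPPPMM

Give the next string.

PMMGGPGGPPPPMMPPPMMPMMPMMPMMGGPGGPPMMPMMPMMGGPGGP

Replace each of the 19 characters of PMMGGPGGPPPPMMPPPMM in place — PMM GGP GGP P P PMM P P PMM PMM PMM PMM GGP GGP PMM PMM PMM GGP GGP — and concatenate.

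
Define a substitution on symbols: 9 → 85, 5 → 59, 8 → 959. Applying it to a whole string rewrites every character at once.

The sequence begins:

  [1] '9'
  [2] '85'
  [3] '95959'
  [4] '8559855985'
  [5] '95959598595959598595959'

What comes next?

Replace each of the 23 characters of 95959598595959598595959 in place — 85 59 85 59 85 59 85 959 59 85 59 85 59 85 59 85 959 59 85 59 85 59 85 — and concatenate.

855985598559859595985598559855985959598559855985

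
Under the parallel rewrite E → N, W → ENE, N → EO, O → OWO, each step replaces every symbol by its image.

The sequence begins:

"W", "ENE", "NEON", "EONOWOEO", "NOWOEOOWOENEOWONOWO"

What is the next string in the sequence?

φ(NOWOEOOWOENEOWONOWO) expands symbol-by-symbol to EO OWO ENE OWO N OWO OWO ENE OWO N EO N OWO ENE OWO EO OWO ENE OWO; joining the 19 pieces gives the next term.

EOOWOENEOWONOWOOWOENEOWONEONOWOENEOWOEOOWOENEOWO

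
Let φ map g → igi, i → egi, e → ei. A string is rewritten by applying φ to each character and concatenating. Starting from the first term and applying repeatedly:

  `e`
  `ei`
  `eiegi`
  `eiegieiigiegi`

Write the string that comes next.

Replace each of the 13 characters of eiegieiigiegi in place — ei egi ei igi egi ei egi egi igi egi ei igi egi — and concatenate.

eiegieiigiegieiegiegiigiegieiigiegi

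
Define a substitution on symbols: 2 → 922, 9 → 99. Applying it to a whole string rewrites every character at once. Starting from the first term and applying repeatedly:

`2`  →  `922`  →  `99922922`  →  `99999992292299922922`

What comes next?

999999999999999229229992292299999992292299922922

Replace each of the 20 characters of 99999992292299922922 in place — 99 99 99 99 99 99 99 922 922 99 922 922 99 99 99 922 922 99 922 922 — and concatenate.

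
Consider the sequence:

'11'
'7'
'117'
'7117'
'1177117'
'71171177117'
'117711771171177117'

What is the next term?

71171177117117711771171177117

Each term (from the third on) is the two preceding terms concatenated in order: term 3 = 11·7 = 117.
The next term joins 71171177117 and 117711771171177117.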